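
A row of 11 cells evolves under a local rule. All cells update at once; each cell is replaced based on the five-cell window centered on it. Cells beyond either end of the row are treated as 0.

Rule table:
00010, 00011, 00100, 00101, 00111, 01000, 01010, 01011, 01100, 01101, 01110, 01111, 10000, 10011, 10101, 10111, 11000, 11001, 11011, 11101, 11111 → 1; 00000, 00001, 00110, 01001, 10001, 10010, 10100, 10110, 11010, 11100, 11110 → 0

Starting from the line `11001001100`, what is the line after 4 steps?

11111100101

step 1: 01101010111
step 2: 10101111110
step 3: 11111111001
step 4: 11111100101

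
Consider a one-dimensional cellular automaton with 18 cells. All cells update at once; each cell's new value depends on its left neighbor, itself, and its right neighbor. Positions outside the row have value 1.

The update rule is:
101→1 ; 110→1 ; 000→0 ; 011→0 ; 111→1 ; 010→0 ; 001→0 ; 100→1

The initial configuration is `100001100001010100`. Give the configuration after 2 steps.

110000110000101010
111000011000010101

111000011000010101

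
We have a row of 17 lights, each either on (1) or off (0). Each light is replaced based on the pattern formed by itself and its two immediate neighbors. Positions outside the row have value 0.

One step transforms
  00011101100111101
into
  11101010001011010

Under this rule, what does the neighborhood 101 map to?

1

At position 6 the neighborhood is 101; the next row has 1 there.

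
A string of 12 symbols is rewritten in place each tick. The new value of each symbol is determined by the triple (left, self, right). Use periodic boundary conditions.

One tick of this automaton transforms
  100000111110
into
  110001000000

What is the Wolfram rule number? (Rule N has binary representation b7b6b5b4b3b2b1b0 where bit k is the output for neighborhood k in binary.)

22

position 7: 111 → 0  (bit 7 = 0)
position 10: 110 → 0  (bit 6 = 0)
position 11: 101 → 0  (bit 5 = 0)
position 1: 100 → 1  (bit 4 = 1)
position 6: 011 → 0  (bit 3 = 0)
position 0: 010 → 1  (bit 2 = 1)
position 5: 001 → 1  (bit 1 = 1)
position 2: 000 → 0  (bit 0 = 0)
bits b7..b0 = 00010110 = 22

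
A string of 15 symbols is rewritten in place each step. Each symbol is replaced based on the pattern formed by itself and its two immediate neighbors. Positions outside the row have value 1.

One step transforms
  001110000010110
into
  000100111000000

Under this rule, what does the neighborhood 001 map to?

At position 1 the neighborhood is 001; the next row has 0 there.

0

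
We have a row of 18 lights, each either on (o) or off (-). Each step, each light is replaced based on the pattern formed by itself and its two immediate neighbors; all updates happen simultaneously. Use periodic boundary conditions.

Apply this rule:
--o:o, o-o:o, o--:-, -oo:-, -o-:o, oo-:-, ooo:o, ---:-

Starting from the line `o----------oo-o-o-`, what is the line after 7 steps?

o---------o--ooooo
---------oo-o-oooo
--------o--ooo-oo-
-------oo-o-o-o---
------o--oooooo---
-----oo-o-oooo----
----o--ooo-oo-----

----o--ooo-oo-----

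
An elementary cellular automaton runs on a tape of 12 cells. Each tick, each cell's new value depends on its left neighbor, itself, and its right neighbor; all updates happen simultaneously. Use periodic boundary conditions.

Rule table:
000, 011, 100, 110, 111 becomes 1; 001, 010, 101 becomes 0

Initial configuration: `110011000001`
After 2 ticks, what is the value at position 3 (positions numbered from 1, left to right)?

111011111101
111011111101
position 3 holds 1

1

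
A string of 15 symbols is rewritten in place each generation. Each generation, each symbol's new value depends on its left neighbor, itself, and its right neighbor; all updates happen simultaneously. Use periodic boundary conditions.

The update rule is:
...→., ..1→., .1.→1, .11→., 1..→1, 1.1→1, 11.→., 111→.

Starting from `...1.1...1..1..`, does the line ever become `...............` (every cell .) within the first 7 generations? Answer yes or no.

...1111..11.11.
.......1...1..1
1......11..11.1
.1.......1...1.
.11......11..11
1..1.......1...
11.11......11..
generation 7 is 11.11......11.., still not uniform .

no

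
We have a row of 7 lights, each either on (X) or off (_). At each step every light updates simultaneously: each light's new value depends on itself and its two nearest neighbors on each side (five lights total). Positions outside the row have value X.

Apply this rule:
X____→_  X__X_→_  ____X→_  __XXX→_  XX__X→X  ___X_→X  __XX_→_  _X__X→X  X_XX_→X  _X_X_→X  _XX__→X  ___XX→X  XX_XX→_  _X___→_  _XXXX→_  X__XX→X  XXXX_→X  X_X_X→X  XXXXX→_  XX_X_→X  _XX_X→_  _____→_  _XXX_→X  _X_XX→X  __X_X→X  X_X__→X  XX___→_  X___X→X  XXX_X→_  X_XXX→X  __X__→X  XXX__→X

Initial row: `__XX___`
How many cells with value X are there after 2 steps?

XX_X_XX
X_XXXX_
count of X: 5

5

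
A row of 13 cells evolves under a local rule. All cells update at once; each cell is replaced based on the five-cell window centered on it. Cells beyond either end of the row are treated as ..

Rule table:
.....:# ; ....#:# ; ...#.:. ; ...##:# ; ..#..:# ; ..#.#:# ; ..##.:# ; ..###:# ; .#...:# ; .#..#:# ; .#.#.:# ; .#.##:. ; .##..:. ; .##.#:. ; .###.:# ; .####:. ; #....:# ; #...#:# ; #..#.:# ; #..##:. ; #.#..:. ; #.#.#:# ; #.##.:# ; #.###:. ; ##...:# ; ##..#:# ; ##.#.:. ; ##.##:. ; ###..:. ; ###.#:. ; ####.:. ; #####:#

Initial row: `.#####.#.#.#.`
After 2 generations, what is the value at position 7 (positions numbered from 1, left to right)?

##.#...####.#
#...####.....
position 7 holds #

#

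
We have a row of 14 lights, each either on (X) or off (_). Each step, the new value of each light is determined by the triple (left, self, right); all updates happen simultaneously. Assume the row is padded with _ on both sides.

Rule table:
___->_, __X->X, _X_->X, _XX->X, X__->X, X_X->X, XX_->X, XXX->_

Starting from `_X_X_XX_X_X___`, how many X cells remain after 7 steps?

XXXXXXXXXXXX__
X__________XX_
XX________XXXX
XXX______XX__X
X_XX____XXXXXX
XXXXX__XX____X
X___XXXXXX__XX
count of X: 9

9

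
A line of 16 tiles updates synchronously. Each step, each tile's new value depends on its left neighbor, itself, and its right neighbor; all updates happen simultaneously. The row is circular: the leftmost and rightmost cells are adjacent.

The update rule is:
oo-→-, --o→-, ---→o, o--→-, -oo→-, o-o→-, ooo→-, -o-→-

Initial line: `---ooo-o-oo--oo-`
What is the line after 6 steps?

oo--------------
---oooooooooooo-
oo--------------  (repeats step 1; period 2)
step 6: ---oooooooooooo-

---oooooooooooo-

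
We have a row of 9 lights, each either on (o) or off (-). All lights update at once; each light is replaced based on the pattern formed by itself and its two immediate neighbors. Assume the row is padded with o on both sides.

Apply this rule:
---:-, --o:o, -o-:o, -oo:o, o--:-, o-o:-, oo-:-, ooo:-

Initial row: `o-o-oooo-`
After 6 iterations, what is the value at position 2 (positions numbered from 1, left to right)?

iteration 1: --o-o----
iteration 2: -oo-o---o
iteration 3: -o--o--oo
iteration 4: -o-oo-oo-
iteration 5: -o-o--o--
iteration 6: -o-o-oo-o
position 2 holds o

o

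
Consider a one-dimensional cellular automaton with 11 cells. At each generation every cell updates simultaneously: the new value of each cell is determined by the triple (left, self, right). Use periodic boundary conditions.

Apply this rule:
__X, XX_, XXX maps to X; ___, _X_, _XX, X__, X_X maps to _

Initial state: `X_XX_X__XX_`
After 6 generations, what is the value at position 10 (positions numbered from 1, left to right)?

generation 1: ___X___X_X_
generation 2: __X___X____
generation 3: _X___X_____
generation 4: X___X______
generation 5: ___X______X
generation 6: __X______X_
position 10 holds X

X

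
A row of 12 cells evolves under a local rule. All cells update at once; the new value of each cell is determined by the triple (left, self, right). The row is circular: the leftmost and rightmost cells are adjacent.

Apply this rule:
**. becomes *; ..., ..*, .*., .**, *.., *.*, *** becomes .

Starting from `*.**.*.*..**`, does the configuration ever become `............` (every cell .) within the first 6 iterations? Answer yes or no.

yes

*..*........
............
all cells are . at iteration 2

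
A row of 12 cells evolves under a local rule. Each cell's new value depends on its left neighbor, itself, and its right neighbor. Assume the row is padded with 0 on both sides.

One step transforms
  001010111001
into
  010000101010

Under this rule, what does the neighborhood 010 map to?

0

At position 2 the neighborhood is 010; the next row has 0 there.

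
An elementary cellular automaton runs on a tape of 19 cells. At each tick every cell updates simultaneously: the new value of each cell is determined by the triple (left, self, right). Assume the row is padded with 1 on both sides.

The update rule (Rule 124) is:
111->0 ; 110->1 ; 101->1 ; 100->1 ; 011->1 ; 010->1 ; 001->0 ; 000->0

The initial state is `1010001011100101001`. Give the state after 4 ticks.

1101000011000111110

tick 1: 1111001110110111101
tick 2: 0001101011111100111
tick 3: 1001111110000110100
tick 4: 1101000011000111110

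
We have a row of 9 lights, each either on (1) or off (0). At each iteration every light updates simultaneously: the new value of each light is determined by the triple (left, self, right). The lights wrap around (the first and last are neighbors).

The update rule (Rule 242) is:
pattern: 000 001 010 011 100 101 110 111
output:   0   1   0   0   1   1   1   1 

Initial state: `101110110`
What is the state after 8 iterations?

011101101

010111011
101011101
110101110
011010111
101101011
110110101
111011010
011101101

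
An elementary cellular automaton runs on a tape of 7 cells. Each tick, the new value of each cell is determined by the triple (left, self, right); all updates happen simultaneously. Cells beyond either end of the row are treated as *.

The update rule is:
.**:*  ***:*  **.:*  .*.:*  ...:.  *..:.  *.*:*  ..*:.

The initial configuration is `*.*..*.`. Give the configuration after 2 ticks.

tick 1: ***..**
tick 2: ***..**

***..**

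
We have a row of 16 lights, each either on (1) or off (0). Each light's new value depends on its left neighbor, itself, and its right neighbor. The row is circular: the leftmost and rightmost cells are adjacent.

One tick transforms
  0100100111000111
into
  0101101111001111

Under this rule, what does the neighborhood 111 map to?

At position 8 the neighborhood is 111; the next row has 1 there.

1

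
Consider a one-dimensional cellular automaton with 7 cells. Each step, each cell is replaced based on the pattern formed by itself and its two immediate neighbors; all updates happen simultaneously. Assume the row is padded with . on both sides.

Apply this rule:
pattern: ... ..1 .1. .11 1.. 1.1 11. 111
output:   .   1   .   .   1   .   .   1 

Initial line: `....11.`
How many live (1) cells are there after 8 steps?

...1..1
..1.11.
.1....1
1.1..1.
...11.1
..1....
.1.1...
1...1..
count of 1: 2

2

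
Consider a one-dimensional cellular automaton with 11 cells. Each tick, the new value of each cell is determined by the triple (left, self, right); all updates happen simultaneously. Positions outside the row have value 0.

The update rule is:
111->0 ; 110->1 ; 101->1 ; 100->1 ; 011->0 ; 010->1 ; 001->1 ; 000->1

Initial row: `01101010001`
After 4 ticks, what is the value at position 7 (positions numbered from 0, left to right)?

0

10111111111
11000000001
01111111111
10000000001
position 7 holds 0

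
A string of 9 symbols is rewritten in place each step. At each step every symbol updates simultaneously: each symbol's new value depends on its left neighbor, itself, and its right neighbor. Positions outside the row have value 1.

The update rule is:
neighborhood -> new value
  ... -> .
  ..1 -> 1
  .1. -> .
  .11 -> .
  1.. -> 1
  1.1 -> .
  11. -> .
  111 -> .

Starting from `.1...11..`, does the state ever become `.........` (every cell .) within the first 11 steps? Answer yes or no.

..1.1..11
11...11..
..1.1..11  (repeats step 1; period 2)
step 11: ..1.1..11
step 11 is ..1.1..11, still not uniform .

no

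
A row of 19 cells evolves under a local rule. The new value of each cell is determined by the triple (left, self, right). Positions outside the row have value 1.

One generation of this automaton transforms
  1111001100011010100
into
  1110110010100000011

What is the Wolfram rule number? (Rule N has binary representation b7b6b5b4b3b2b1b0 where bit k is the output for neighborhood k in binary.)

position 0: 111 → 1  (bit 7 = 1)
position 3: 110 → 0  (bit 6 = 0)
position 13: 101 → 0  (bit 5 = 0)
position 4: 100 → 1  (bit 4 = 1)
position 6: 011 → 0  (bit 3 = 0)
position 14: 010 → 0  (bit 2 = 0)
position 5: 001 → 1  (bit 1 = 1)
position 9: 000 → 0  (bit 0 = 0)
bits b7..b0 = 10010010 = 146

146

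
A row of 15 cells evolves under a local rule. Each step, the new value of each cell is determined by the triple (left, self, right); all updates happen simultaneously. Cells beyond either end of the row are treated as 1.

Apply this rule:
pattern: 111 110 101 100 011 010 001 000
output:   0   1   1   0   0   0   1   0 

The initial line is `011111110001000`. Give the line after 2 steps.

step 1: 100000010010001
step 2: 100000100100010

100000100100010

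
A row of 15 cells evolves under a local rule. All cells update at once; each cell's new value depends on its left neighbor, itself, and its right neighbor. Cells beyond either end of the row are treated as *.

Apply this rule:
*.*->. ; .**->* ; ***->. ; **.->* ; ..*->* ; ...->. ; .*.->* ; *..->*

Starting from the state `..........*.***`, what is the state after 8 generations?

.*.*..*.*.*.***

generation 1: *........**.*..
generation 2: **......***.***
generation 3: .**....**.*.*..
generation 4: .***..***.*.***
generation 5: .*.****.*.*.*..
generation 6: .*.*..*.*.*.***
generation 7: .*.****.*.*.*..  (repeats generation 5; period 2)
generation 8: .*.*..*.*.*.***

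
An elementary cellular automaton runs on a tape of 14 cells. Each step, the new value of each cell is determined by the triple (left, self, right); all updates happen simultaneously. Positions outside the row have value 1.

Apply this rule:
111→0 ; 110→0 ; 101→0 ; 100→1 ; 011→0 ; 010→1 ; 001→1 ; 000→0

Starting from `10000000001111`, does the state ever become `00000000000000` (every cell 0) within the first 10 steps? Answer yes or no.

01000000010000
01100000111001
00010001000110
10111011101000
00000000001101
10000000010000
01000000111001
01100001000110
00010011101000
10111100001101
step 10 is 10111100001101, still not uniform 0

no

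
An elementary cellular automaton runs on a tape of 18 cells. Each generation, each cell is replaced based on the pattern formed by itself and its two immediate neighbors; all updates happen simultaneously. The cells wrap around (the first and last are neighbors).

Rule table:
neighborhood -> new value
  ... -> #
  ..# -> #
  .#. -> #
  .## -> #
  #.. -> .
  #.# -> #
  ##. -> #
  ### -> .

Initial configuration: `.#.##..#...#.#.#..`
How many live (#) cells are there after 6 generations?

13

generation 1: #####.##.#######.#
generation 2: ....######.....###
generation 3: .####....#.#####.#
generation 4: ##..#.######...###
generation 5: .#.####....#.###..
generation 6: ####..#.######.#.#
count of #: 13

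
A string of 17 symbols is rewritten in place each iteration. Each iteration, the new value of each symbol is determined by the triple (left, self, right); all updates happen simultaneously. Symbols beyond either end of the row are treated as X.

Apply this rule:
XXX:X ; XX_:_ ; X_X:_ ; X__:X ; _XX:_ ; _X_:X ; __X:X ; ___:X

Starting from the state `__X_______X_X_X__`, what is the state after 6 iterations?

XXXXXX___X__X__XX

XXXXXXXXXXX_X_XXX
XXXXXXXXXX__X__XX
XXXXXXXXX_XXXXX_X
XXXXXXXX___XXX___
XXXXXXX_XXX_X_XXX
XXXXXX___X__X__XX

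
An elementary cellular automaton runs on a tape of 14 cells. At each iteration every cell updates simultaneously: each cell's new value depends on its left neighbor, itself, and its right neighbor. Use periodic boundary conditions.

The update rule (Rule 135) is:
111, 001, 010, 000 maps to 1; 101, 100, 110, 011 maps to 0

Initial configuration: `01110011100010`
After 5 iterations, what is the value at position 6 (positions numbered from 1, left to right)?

iteration 1: 10100101001110
iteration 2: 10101101010100
iteration 3: 10100001010101
iteration 4: 00101111010100
iteration 5: 11100110010101
position 6 holds 1

1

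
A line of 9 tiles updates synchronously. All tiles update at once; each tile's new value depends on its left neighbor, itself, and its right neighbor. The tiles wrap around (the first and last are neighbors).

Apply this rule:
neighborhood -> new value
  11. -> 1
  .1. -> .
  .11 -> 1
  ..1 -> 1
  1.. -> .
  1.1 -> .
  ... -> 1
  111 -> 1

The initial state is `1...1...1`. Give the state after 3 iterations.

iteration 1: 1.11..111
iteration 2: 1.11.1111
iteration 3: 1.11.1111

1.11.1111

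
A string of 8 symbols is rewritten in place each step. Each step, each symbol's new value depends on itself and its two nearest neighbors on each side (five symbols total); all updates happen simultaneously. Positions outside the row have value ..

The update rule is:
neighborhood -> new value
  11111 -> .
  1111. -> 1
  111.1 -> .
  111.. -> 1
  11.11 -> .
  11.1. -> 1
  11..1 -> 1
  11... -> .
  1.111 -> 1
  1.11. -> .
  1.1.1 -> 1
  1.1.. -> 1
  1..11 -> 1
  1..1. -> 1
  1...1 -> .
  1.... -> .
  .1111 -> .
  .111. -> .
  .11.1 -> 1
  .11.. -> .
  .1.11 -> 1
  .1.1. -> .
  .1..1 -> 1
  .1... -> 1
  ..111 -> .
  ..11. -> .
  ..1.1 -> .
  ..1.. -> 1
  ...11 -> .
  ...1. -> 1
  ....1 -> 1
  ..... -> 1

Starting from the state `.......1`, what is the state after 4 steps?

...11..1

11111111
......11
11111...
...11..1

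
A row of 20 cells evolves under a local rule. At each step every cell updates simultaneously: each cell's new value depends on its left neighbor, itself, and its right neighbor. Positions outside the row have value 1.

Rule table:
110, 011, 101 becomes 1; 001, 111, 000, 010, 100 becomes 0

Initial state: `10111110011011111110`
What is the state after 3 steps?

step 1: 11100010011110000011
step 2: 00100000010010000010
step 3: 00000000000000000001

00000000000000000001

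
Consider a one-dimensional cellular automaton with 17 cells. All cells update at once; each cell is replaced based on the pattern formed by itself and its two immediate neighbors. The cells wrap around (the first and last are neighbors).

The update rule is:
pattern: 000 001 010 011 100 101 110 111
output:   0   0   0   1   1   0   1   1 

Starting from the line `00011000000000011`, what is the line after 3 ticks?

11011111000000011

10011100000000011
11011110000000011
11011111000000011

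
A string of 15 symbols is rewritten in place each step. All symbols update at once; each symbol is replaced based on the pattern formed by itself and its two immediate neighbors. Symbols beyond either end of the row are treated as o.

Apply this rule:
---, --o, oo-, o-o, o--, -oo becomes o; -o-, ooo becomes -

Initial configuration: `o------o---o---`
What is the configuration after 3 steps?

ooooooo-ooo-ooo
------ooo-ooo--
ooooooo-ooo-ooo

ooooooo-ooo-ooo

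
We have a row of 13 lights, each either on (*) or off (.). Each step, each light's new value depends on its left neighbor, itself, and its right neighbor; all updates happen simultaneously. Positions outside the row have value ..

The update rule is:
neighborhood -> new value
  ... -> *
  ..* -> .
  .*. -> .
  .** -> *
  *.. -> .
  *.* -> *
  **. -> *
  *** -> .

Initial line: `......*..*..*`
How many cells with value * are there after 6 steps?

8

*****........
*...*.*******
..*..**.....*
*....**.***..
..**.****.*.*
*.****..**.*.
count of *: 8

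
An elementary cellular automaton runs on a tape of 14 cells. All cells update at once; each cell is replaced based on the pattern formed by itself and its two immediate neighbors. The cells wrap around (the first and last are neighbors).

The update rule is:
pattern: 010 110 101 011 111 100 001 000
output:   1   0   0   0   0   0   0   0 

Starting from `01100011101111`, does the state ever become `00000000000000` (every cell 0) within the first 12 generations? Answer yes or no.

00000000000000
all cells are 0 at generation 1

yes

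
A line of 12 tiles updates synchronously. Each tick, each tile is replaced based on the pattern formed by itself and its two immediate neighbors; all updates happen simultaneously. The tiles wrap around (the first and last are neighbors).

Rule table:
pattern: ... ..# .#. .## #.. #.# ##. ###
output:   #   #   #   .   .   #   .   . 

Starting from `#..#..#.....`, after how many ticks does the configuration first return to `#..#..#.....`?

24

#.##.##.####
.#..#..#....
##.##.##.###
..#..#..#...
###.##.##.##
...#..#..#..
####.##.##.#
....#..#..#.
#####.##.##.
.....#..#..#
.#####.##.##
#.....#..#..
#.#####.##.#
.#.....#..#.
##.#####.##.
..#.....#..#
.##.#####.##
#..#.....#..
#.##.#####.#
.#..#.....#.
##.##.#####.
..#..#.....#
.##.##.#####
#..#..#.....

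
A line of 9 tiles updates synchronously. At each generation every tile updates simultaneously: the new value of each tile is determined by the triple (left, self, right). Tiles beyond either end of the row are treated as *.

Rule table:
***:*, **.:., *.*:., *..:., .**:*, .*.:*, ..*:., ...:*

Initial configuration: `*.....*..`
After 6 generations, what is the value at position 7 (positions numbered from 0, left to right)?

.

generation 1: ..***.*..
generation 2: ..**..*..
generation 3: ..*...*..
generation 4: ..*.*.*..
generation 5: ..*.*.*..  (fixed point — unchanged through generation 6)
position 7 holds .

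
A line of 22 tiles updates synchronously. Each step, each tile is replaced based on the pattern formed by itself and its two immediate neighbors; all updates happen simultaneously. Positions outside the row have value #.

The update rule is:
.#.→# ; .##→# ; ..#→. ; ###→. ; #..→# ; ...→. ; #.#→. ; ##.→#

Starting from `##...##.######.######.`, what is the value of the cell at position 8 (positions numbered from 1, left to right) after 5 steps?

.##..##.#....#.#....#.
.###.##.##...#.##...#.
.#.#.##.###..#.###..#.
.#.#.##.#.##.#.#.##.#.
.#.#.##.#.##.#.#.##.#.
position 8 holds .

.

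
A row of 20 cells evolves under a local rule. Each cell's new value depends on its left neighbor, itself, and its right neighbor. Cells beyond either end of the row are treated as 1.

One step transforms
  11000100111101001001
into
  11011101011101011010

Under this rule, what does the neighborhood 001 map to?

At position 4 the neighborhood is 001; the next row has 1 there.

1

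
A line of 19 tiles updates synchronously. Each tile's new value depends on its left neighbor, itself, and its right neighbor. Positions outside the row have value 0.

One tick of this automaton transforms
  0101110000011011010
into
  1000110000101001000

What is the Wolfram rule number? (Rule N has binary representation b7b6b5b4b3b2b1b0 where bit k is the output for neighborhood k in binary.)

position 4: 111 → 1  (bit 7 = 1)
position 5: 110 → 1  (bit 6 = 1)
position 2: 101 → 0  (bit 5 = 0)
position 6: 100 → 0  (bit 4 = 0)
position 3: 011 → 0  (bit 3 = 0)
position 1: 010 → 0  (bit 2 = 0)
position 0: 001 → 1  (bit 1 = 1)
position 7: 000 → 0  (bit 0 = 0)
bits b7..b0 = 11000010 = 194

194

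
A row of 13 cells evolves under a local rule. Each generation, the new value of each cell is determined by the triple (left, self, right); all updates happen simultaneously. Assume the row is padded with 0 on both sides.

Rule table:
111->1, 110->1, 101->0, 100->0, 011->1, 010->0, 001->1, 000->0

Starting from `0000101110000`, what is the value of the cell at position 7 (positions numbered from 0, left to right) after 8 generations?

1

generation 1: 0001001110000
generation 2: 0010011110000
generation 3: 0100111110000
generation 4: 1001111110000
generation 5: 0011111110000
generation 6: 0111111110000
generation 7: 1111111110000
generation 8: 1111111110000
position 7 holds 1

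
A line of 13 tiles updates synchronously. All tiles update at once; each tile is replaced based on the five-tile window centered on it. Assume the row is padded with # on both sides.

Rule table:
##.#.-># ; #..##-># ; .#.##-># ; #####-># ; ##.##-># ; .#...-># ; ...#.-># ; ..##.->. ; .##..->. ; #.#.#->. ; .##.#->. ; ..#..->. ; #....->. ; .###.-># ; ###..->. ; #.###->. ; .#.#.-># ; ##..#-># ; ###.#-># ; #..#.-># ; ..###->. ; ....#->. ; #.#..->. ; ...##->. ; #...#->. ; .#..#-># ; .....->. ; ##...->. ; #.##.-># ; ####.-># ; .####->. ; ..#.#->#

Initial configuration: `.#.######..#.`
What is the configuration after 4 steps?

step 1: #.#..###.####
step 2: ##.##.###..##
step 3: ####.#.#.##..
step 4: #####.#.##.##

#####.#.##.##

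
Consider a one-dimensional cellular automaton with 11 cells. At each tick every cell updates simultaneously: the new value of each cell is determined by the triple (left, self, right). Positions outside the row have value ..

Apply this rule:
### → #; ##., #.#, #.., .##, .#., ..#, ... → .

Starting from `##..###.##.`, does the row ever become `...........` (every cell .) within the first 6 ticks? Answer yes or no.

yes

.....#.....
...........
all cells are . at tick 2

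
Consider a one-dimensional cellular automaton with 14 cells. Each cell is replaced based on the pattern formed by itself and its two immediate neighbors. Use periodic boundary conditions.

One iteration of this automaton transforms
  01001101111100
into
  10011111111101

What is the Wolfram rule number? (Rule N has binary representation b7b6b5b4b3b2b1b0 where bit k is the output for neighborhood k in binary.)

position 8: 111 → 1  (bit 7 = 1)
position 5: 110 → 1  (bit 6 = 1)
position 6: 101 → 1  (bit 5 = 1)
position 2: 100 → 0  (bit 4 = 0)
position 4: 011 → 1  (bit 3 = 1)
position 1: 010 → 0  (bit 2 = 0)
position 0: 001 → 1  (bit 1 = 1)
position 13: 000 → 1  (bit 0 = 1)
bits b7..b0 = 11101011 = 235

235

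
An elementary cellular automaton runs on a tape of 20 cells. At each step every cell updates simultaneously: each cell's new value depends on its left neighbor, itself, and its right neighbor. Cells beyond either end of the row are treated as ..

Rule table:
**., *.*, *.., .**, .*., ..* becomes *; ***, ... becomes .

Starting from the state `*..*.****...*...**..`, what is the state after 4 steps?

*******...**.***...*

step 1: ******..**.***.****.
step 2: *....*******.***..**
step 3: **..**.....***.*****
step 4: *******...**.***...*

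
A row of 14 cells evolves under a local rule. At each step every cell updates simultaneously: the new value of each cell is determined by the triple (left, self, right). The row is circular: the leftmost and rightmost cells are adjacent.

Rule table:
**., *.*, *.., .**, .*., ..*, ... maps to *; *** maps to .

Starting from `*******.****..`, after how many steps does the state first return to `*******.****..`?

step 1: *.....***..***
step 2: *******.****..

2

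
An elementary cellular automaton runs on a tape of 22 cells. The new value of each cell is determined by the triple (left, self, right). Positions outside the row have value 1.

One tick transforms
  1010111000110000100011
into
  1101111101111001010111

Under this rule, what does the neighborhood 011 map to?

1

At position 4 the neighborhood is 011; the next row has 1 there.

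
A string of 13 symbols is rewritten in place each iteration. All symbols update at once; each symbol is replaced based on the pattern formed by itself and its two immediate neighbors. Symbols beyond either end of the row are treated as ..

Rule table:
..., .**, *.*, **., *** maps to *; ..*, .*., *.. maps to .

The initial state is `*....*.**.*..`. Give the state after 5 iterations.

.***..*******

..**..****..*
*.**..****...
.***..****.**
.***..*******
.***..*******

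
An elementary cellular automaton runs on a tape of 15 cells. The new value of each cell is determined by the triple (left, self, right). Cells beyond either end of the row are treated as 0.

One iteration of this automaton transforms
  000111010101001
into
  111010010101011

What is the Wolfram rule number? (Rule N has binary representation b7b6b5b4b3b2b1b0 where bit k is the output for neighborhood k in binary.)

135

position 4: 111 → 1  (bit 7 = 1)
position 5: 110 → 0  (bit 6 = 0)
position 6: 101 → 0  (bit 5 = 0)
position 12: 100 → 0  (bit 4 = 0)
position 3: 011 → 0  (bit 3 = 0)
position 7: 010 → 1  (bit 2 = 1)
position 2: 001 → 1  (bit 1 = 1)
position 0: 000 → 1  (bit 0 = 1)
bits b7..b0 = 10000111 = 135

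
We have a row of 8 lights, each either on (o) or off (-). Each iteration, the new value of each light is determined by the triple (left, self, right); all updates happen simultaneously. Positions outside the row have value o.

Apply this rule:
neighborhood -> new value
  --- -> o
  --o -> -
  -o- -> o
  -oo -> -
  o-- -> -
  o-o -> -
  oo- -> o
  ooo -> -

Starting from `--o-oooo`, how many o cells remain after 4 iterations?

--o-----
--o-ooo-
--o---o-
--o-o-o-
count of o: 3

3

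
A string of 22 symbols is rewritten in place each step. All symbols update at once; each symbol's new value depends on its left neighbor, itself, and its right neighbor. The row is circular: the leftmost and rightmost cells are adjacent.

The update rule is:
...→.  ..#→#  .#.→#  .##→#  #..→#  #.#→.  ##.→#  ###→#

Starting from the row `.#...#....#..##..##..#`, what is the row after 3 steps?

.##.###..#############
.##.##################
.##.##################

.##.##################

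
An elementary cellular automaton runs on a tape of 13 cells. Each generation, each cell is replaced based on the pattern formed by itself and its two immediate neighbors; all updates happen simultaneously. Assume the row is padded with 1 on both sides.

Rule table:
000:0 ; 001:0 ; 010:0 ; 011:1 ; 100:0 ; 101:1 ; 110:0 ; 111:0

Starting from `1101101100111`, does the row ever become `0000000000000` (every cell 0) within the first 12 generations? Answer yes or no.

yes

generation 1: 0011011000100
generation 2: 0010110000000
generation 3: 0001100000000
generation 4: 0001000000000
generation 5: 0000000000000
all cells are 0 at generation 5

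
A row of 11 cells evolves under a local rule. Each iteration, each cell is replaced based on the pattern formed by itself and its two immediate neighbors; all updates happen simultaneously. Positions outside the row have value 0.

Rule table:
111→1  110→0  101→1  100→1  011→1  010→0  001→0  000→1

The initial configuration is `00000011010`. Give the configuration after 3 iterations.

11111010101
11110101010
11101010101

11101010101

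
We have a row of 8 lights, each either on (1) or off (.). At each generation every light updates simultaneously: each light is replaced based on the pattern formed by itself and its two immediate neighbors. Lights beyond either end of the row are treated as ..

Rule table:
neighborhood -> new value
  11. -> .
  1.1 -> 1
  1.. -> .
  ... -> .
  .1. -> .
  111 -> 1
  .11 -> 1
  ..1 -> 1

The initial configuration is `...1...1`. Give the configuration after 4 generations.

..1...1.
.1...1..
1...1...
...1....

...1....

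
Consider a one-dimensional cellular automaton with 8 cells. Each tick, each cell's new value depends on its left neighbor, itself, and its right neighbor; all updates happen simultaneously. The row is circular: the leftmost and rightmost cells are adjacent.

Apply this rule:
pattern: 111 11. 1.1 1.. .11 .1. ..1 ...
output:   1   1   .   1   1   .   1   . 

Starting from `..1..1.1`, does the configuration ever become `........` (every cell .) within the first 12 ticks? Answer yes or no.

no

tick 1: 11.11...
tick 2: 11.111.1
tick 3: 11.111.1  (fixed point — unchanged through tick 12)
tick 12 is 11.111.1, still not uniform .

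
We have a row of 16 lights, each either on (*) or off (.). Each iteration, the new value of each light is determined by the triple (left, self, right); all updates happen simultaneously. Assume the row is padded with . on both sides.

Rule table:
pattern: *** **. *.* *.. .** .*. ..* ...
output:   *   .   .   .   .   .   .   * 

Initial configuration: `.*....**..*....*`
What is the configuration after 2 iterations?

iteration 1: ...**.......**..
iteration 2: **....*****....*

**....*****....*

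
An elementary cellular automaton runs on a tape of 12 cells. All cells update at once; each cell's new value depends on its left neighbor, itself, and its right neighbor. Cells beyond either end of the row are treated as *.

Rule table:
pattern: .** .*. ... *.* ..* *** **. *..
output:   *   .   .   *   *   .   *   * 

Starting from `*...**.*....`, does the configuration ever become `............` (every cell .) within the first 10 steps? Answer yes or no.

yes

**.****.*..*
.***..**.***
**.*******..
.***.....***
**.**...**..
.*****.*****
**...***....
.**.**.**..*
************
............
all cells are . at step 10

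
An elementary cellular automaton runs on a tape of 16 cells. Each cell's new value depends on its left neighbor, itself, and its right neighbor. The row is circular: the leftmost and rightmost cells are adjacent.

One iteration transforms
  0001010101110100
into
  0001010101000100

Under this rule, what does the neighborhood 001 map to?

0

At position 2 the neighborhood is 001; the next row has 0 there.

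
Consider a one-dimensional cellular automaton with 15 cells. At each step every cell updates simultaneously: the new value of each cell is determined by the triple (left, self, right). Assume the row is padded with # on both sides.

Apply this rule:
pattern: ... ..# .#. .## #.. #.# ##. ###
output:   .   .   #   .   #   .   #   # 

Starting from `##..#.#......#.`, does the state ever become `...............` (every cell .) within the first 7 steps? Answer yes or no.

no

step 1: ###.#.##.....#.
step 2: ###.#..##....#.
step 3: ###.##..##...#.
step 4: ###..##..##..#.
step 5: ####..##..##.#.
step 6: #####..##..#.#.
step 7: ######..##.#.#.
step 7 is ######..##.#.#., still not uniform .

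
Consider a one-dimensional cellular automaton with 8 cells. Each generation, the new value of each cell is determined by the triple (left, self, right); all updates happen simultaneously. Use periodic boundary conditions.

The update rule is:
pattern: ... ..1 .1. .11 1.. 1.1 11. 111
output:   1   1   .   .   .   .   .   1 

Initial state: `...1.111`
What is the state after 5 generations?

1..11...

.11...1.
1...11..
..11...1
.1...11.
1..11...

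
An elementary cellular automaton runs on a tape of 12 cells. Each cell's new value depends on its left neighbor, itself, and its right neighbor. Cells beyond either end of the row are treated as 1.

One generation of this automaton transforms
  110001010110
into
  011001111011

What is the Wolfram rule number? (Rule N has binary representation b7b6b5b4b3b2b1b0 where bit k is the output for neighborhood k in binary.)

116

position 0: 111 → 0  (bit 7 = 0)
position 1: 110 → 1  (bit 6 = 1)
position 6: 101 → 1  (bit 5 = 1)
position 2: 100 → 1  (bit 4 = 1)
position 9: 011 → 0  (bit 3 = 0)
position 5: 010 → 1  (bit 2 = 1)
position 4: 001 → 0  (bit 1 = 0)
position 3: 000 → 0  (bit 0 = 0)
bits b7..b0 = 01110100 = 116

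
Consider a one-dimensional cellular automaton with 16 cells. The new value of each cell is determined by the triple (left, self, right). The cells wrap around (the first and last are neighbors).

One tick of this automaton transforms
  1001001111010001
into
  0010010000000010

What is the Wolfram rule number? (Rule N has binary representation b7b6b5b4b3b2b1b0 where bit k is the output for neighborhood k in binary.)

position 7: 111 → 0  (bit 7 = 0)
position 0: 110 → 0  (bit 6 = 0)
position 10: 101 → 0  (bit 5 = 0)
position 1: 100 → 0  (bit 4 = 0)
position 6: 011 → 0  (bit 3 = 0)
position 3: 010 → 0  (bit 2 = 0)
position 2: 001 → 1  (bit 1 = 1)
position 13: 000 → 0  (bit 0 = 0)
bits b7..b0 = 00000010 = 2

2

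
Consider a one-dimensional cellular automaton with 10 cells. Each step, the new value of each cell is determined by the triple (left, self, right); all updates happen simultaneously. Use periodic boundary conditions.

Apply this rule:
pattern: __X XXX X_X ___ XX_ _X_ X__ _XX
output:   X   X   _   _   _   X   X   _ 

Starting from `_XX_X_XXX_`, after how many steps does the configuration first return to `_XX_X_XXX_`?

step 1: X___X__X_X
step 2: _X_XXXXX__
step 3: XX__XXX_X_
step 4: __XX_X__X_
step 5: _X___XXXXX
step 6: _XX_X_XXX_

6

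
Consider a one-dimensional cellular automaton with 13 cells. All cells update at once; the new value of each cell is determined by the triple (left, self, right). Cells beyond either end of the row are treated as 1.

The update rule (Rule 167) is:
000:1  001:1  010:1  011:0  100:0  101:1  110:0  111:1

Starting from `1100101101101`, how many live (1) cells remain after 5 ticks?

1001110010010
0010100110111
0111101001011
1011011011101
0100100101010
count of 1: 5

5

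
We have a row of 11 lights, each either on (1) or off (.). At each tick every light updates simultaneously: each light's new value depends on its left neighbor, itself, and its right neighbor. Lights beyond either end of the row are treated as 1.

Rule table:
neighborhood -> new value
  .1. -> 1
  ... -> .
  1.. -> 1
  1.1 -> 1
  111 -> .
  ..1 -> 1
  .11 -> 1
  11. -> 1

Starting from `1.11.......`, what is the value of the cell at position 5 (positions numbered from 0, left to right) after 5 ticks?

1

11111.....1
....11...11
1..1111.11.
1111..11111
...1111....
position 5 holds 1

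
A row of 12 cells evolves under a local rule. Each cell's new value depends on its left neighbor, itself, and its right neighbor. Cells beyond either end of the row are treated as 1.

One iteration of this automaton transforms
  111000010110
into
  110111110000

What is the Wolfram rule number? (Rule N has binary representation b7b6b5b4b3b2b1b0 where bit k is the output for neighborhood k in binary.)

151

position 0: 111 → 1  (bit 7 = 1)
position 2: 110 → 0  (bit 6 = 0)
position 8: 101 → 0  (bit 5 = 0)
position 3: 100 → 1  (bit 4 = 1)
position 9: 011 → 0  (bit 3 = 0)
position 7: 010 → 1  (bit 2 = 1)
position 6: 001 → 1  (bit 1 = 1)
position 4: 000 → 1  (bit 0 = 1)
bits b7..b0 = 10010111 = 151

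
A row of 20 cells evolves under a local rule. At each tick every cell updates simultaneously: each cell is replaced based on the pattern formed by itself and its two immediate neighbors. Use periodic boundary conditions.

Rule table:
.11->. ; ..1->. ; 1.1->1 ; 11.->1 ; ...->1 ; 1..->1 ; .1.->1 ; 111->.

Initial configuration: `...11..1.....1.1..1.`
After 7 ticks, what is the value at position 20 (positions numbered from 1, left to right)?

1

11..11.11111.1111.11
.11..11....11...11..
..11..1111..111..111
1..11....11...11...1
11..1111..111..111..
.11....11...11...11.
..1111..111..111..11
position 20 holds 1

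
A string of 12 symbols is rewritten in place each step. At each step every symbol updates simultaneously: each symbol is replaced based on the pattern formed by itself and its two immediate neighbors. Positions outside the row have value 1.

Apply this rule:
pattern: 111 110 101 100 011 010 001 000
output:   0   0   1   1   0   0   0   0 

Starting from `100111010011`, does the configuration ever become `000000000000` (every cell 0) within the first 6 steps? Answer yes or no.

no

010000101000
101000010100
010100001010
101010000101
010101000010
101010100001
step 6 is 101010100001, still not uniform 0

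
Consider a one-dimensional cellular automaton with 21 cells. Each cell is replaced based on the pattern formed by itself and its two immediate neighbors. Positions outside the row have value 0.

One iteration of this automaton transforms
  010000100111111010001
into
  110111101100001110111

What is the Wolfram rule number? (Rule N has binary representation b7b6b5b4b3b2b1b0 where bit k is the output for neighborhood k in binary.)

111

position 10: 111 → 0  (bit 7 = 0)
position 14: 110 → 1  (bit 6 = 1)
position 15: 101 → 1  (bit 5 = 1)
position 2: 100 → 0  (bit 4 = 0)
position 9: 011 → 1  (bit 3 = 1)
position 1: 010 → 1  (bit 2 = 1)
position 0: 001 → 1  (bit 1 = 1)
position 3: 000 → 1  (bit 0 = 1)
bits b7..b0 = 01101111 = 111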